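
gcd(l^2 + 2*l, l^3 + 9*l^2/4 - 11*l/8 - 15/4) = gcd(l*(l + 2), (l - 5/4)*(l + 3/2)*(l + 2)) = l + 2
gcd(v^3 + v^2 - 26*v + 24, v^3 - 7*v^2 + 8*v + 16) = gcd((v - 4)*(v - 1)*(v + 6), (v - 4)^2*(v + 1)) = v - 4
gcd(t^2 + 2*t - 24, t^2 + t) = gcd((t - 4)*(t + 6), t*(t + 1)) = 1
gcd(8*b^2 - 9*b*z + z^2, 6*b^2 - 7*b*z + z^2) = -b + z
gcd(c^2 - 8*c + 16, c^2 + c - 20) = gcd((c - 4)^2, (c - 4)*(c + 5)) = c - 4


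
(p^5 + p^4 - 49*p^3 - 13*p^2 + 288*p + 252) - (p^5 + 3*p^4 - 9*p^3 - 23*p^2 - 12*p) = -2*p^4 - 40*p^3 + 10*p^2 + 300*p + 252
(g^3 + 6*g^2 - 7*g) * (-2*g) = -2*g^4 - 12*g^3 + 14*g^2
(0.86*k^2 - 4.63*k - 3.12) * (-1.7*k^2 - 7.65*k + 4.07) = -1.462*k^4 + 1.292*k^3 + 44.2237*k^2 + 5.0239*k - 12.6984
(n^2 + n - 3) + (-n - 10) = n^2 - 13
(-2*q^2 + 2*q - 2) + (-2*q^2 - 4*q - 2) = -4*q^2 - 2*q - 4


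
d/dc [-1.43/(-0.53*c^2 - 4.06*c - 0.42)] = (-1.5158*c - 5.8058)/(0.53*c^2 + 4.06*c + 0.42)^2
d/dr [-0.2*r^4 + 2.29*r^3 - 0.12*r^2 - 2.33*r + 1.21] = -0.8*r^3 + 6.87*r^2 - 0.24*r - 2.33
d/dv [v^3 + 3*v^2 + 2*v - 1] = 3*v^2 + 6*v + 2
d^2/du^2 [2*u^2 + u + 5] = 4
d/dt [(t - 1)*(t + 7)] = 2*t + 6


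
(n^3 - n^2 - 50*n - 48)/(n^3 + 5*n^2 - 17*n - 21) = (n^2 - 2*n - 48)/(n^2 + 4*n - 21)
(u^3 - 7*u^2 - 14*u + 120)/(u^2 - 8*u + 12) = (u^2 - u - 20)/(u - 2)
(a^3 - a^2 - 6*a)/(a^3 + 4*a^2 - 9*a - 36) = a*(a + 2)/(a^2 + 7*a + 12)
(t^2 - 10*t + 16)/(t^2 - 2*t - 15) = (-t^2 + 10*t - 16)/(-t^2 + 2*t + 15)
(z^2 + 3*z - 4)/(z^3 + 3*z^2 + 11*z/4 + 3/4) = 4*(z^2 + 3*z - 4)/(4*z^3 + 12*z^2 + 11*z + 3)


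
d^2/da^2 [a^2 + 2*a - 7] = 2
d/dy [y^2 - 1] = 2*y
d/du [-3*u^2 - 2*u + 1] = -6*u - 2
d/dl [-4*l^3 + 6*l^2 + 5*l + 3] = -12*l^2 + 12*l + 5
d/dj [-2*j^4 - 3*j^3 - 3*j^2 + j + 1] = -8*j^3 - 9*j^2 - 6*j + 1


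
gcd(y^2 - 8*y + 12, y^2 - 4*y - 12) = y - 6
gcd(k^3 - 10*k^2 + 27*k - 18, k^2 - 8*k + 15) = k - 3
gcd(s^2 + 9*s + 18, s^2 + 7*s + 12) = s + 3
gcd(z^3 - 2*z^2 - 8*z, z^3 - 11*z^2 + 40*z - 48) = z - 4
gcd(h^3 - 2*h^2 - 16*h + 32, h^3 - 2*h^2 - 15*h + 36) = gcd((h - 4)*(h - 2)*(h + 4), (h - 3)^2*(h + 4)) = h + 4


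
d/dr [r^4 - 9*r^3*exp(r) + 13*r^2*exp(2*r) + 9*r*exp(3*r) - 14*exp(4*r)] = -9*r^3*exp(r) + 4*r^3 + 26*r^2*exp(2*r) - 27*r^2*exp(r) + 27*r*exp(3*r) + 26*r*exp(2*r) - 56*exp(4*r) + 9*exp(3*r)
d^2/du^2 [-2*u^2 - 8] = -4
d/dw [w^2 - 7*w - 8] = 2*w - 7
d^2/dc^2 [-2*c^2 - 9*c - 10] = -4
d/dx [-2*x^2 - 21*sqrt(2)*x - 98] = -4*x - 21*sqrt(2)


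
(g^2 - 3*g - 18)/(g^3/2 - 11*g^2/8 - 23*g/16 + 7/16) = 16*(g^2 - 3*g - 18)/(8*g^3 - 22*g^2 - 23*g + 7)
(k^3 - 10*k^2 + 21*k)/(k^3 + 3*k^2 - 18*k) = (k - 7)/(k + 6)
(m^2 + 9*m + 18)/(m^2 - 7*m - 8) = (m^2 + 9*m + 18)/(m^2 - 7*m - 8)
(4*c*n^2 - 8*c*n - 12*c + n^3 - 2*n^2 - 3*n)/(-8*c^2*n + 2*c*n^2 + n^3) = (-n^2 + 2*n + 3)/(n*(2*c - n))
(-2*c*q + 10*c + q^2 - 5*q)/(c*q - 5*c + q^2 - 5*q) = (-2*c + q)/(c + q)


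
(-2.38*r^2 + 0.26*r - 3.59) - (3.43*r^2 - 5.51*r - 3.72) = -5.81*r^2 + 5.77*r + 0.13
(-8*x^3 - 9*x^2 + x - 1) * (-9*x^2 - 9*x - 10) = 72*x^5 + 153*x^4 + 152*x^3 + 90*x^2 - x + 10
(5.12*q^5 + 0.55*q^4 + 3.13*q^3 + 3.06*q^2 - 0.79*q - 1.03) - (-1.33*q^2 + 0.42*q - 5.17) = 5.12*q^5 + 0.55*q^4 + 3.13*q^3 + 4.39*q^2 - 1.21*q + 4.14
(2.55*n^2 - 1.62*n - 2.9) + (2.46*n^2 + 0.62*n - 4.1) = 5.01*n^2 - 1.0*n - 7.0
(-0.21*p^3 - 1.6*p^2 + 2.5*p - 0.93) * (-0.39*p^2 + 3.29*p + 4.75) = 0.0819*p^5 - 0.0668999999999998*p^4 - 7.2365*p^3 + 0.987699999999999*p^2 + 8.8153*p - 4.4175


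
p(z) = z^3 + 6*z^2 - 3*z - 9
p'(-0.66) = -9.61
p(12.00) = 2547.00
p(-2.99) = 26.88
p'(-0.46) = -7.89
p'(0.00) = -3.00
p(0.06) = -9.16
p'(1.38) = 19.27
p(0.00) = -9.00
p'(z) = 3*z^2 + 12*z - 3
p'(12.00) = 573.00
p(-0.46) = -6.45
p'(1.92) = 31.10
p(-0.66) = -4.69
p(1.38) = 0.91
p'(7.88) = 277.84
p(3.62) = 106.20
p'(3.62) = 79.75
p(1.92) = 14.44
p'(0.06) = -2.27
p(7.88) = 829.23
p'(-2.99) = -12.06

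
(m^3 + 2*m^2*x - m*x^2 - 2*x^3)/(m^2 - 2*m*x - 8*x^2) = (-m^2 + x^2)/(-m + 4*x)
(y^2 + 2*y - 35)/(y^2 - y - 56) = (y - 5)/(y - 8)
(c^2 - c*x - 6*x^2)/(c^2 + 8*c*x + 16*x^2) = (c^2 - c*x - 6*x^2)/(c^2 + 8*c*x + 16*x^2)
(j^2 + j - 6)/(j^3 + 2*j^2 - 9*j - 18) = (j - 2)/(j^2 - j - 6)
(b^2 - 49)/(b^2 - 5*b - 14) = (b + 7)/(b + 2)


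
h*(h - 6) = h^2 - 6*h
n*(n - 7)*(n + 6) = n^3 - n^2 - 42*n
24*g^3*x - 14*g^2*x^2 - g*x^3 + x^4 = x*(-3*g + x)*(-2*g + x)*(4*g + x)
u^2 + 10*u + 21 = (u + 3)*(u + 7)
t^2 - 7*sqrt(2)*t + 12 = (t - 6*sqrt(2))*(t - sqrt(2))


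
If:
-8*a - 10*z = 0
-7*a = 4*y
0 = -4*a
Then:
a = 0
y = 0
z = 0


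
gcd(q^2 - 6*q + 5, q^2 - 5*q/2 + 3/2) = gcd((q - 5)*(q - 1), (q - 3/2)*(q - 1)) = q - 1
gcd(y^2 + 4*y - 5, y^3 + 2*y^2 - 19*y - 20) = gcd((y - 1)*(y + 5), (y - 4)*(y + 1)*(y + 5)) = y + 5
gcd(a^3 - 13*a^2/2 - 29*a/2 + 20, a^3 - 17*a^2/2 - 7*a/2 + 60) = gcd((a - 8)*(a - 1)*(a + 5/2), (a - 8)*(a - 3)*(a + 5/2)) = a^2 - 11*a/2 - 20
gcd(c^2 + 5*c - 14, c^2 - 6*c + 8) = c - 2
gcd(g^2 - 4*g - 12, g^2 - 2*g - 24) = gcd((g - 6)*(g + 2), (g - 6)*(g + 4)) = g - 6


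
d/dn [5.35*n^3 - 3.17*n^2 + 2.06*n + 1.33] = 16.05*n^2 - 6.34*n + 2.06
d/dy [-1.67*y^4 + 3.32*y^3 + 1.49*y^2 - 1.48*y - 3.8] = -6.68*y^3 + 9.96*y^2 + 2.98*y - 1.48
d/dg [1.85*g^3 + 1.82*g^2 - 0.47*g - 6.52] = 5.55*g^2 + 3.64*g - 0.47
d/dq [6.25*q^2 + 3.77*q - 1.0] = 12.5*q + 3.77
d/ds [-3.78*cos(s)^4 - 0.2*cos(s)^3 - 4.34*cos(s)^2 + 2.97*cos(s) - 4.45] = (15.12*cos(s)^3 + 0.6*cos(s)^2 + 8.68*cos(s) - 2.97)*sin(s)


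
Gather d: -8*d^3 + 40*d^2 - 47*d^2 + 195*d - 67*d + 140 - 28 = -8*d^3 - 7*d^2 + 128*d + 112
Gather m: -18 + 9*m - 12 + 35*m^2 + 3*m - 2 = 35*m^2 + 12*m - 32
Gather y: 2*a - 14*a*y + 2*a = -14*a*y + 4*a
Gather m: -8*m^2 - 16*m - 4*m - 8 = -8*m^2 - 20*m - 8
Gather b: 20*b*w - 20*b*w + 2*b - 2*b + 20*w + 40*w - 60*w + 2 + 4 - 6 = 0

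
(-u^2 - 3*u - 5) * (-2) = 2*u^2 + 6*u + 10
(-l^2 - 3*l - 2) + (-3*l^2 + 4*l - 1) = -4*l^2 + l - 3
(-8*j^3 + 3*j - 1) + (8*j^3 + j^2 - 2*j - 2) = j^2 + j - 3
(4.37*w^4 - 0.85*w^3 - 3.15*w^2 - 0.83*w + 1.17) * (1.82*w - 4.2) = 7.9534*w^5 - 19.901*w^4 - 2.163*w^3 + 11.7194*w^2 + 5.6154*w - 4.914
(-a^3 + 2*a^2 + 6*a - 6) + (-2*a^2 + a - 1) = -a^3 + 7*a - 7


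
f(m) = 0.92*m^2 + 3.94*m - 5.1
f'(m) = 1.84*m + 3.94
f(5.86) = 49.58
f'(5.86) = 14.72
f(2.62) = 11.54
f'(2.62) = 8.76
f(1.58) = 3.42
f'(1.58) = 6.85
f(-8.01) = 22.37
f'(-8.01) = -10.80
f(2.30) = 8.83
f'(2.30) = 8.17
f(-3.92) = -6.41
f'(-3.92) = -3.27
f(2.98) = 14.81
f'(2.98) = 9.42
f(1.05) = 0.05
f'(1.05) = 5.87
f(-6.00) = 4.38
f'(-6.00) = -7.10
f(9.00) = 104.88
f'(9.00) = 20.50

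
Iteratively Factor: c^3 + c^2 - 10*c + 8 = (c + 4)*(c^2 - 3*c + 2) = (c - 2)*(c + 4)*(c - 1)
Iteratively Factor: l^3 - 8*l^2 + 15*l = (l - 3)*(l^2 - 5*l) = l*(l - 3)*(l - 5)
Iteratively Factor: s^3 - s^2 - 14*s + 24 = (s + 4)*(s^2 - 5*s + 6) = (s - 2)*(s + 4)*(s - 3)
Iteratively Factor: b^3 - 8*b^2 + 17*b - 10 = (b - 2)*(b^2 - 6*b + 5) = (b - 2)*(b - 1)*(b - 5)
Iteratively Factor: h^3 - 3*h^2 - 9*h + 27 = (h - 3)*(h^2 - 9) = (h - 3)*(h + 3)*(h - 3)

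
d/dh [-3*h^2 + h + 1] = 1 - 6*h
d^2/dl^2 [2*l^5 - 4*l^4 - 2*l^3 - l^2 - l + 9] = 40*l^3 - 48*l^2 - 12*l - 2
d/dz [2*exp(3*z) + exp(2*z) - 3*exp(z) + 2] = (6*exp(2*z) + 2*exp(z) - 3)*exp(z)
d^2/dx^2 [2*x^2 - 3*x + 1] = 4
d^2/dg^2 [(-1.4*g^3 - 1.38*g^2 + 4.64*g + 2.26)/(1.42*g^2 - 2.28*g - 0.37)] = (-3.5527136788005e-15*g^5 + 8.88178419700125e-15*g^4 - 6.25022400000002*g^3 + 15.905832*g^2 - 30.42468*g + 17.665124)/(2.863288*g^6 - 13.792176*g^5 + 19.90698*g^4 - 4.66488*g^3 - 5.18703*g^2 - 0.936396*g - 0.050653)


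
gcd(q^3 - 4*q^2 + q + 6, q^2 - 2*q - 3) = q^2 - 2*q - 3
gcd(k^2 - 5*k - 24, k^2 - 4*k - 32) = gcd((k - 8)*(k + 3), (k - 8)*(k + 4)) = k - 8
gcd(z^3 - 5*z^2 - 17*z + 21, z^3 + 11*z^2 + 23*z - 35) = z - 1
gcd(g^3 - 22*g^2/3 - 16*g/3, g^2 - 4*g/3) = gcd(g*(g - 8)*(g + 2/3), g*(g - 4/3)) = g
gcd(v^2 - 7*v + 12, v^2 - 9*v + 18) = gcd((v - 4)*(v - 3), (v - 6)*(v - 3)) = v - 3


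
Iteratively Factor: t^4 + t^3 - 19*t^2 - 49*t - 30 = (t + 2)*(t^3 - t^2 - 17*t - 15) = (t - 5)*(t + 2)*(t^2 + 4*t + 3) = (t - 5)*(t + 1)*(t + 2)*(t + 3)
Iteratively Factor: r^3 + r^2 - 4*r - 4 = (r + 2)*(r^2 - r - 2) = (r + 1)*(r + 2)*(r - 2)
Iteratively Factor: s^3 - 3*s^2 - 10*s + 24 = (s + 3)*(s^2 - 6*s + 8) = (s - 2)*(s + 3)*(s - 4)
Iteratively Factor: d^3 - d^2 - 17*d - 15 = (d - 5)*(d^2 + 4*d + 3) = (d - 5)*(d + 3)*(d + 1)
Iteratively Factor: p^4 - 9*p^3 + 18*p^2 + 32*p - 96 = (p - 4)*(p^3 - 5*p^2 - 2*p + 24) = (p - 4)*(p - 3)*(p^2 - 2*p - 8) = (p - 4)^2*(p - 3)*(p + 2)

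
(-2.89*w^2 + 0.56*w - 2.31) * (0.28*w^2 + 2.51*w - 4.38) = -0.8092*w^4 - 7.0971*w^3 + 13.417*w^2 - 8.2509*w + 10.1178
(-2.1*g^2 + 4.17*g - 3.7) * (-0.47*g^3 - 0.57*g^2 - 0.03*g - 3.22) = 0.987*g^5 - 0.7629*g^4 - 0.5749*g^3 + 8.7459*g^2 - 13.3164*g + 11.914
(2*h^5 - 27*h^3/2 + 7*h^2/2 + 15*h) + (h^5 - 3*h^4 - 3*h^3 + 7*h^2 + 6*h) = 3*h^5 - 3*h^4 - 33*h^3/2 + 21*h^2/2 + 21*h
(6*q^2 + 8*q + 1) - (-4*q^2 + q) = 10*q^2 + 7*q + 1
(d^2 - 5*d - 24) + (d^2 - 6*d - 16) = 2*d^2 - 11*d - 40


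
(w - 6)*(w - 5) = w^2 - 11*w + 30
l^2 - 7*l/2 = l*(l - 7/2)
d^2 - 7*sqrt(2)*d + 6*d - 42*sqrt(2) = (d + 6)*(d - 7*sqrt(2))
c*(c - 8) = c^2 - 8*c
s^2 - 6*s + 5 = (s - 5)*(s - 1)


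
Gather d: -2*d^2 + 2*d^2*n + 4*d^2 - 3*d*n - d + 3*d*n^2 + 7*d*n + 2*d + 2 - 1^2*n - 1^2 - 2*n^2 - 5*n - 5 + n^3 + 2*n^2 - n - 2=d^2*(2*n + 2) + d*(3*n^2 + 4*n + 1) + n^3 - 7*n - 6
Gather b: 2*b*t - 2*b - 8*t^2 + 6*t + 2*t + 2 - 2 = b*(2*t - 2) - 8*t^2 + 8*t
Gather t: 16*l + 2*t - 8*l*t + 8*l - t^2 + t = 24*l - t^2 + t*(3 - 8*l)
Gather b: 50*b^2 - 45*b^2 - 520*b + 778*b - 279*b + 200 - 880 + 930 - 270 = 5*b^2 - 21*b - 20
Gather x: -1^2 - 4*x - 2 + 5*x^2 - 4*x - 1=5*x^2 - 8*x - 4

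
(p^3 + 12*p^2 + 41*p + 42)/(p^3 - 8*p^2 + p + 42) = (p^2 + 10*p + 21)/(p^2 - 10*p + 21)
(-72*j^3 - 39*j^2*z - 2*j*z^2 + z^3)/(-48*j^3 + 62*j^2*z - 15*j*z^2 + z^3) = (9*j^2 + 6*j*z + z^2)/(6*j^2 - 7*j*z + z^2)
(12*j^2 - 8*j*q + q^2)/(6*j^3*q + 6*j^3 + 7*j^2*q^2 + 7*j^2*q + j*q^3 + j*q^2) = (12*j^2 - 8*j*q + q^2)/(j*(6*j^2*q + 6*j^2 + 7*j*q^2 + 7*j*q + q^3 + q^2))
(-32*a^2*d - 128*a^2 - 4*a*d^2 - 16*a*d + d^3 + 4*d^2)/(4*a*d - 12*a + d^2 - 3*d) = (-8*a*d - 32*a + d^2 + 4*d)/(d - 3)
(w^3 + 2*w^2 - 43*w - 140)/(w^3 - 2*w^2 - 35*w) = (w + 4)/w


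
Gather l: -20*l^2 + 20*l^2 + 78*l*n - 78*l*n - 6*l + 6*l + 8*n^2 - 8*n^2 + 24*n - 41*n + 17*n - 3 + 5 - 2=0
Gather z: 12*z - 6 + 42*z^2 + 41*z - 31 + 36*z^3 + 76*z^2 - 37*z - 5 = 36*z^3 + 118*z^2 + 16*z - 42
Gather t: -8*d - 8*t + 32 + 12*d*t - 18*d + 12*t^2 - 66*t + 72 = -26*d + 12*t^2 + t*(12*d - 74) + 104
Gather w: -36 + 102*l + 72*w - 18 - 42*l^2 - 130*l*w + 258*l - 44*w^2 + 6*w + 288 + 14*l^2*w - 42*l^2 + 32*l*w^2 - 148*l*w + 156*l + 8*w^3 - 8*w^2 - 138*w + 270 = -84*l^2 + 516*l + 8*w^3 + w^2*(32*l - 52) + w*(14*l^2 - 278*l - 60) + 504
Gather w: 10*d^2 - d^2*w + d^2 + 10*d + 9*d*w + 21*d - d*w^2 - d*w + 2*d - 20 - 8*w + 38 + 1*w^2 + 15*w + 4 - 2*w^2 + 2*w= 11*d^2 + 33*d + w^2*(-d - 1) + w*(-d^2 + 8*d + 9) + 22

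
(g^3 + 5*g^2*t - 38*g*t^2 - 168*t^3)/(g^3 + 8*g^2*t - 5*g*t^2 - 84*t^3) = (-g + 6*t)/(-g + 3*t)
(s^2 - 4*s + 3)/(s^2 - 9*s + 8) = (s - 3)/(s - 8)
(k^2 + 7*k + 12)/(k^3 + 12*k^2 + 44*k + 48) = (k + 3)/(k^2 + 8*k + 12)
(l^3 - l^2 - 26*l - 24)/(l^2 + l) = l - 2 - 24/l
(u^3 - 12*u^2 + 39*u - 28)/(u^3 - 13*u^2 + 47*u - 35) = (u - 4)/(u - 5)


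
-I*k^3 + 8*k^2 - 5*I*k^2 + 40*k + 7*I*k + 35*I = (k + 5)*(k + 7*I)*(-I*k + 1)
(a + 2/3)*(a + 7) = a^2 + 23*a/3 + 14/3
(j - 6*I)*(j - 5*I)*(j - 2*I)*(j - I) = j^4 - 14*I*j^3 - 65*j^2 + 112*I*j + 60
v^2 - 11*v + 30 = (v - 6)*(v - 5)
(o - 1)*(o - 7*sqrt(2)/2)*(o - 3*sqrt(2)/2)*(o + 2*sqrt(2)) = o^4 - 3*sqrt(2)*o^3 - o^3 - 19*o^2/2 + 3*sqrt(2)*o^2 + 19*o/2 + 21*sqrt(2)*o - 21*sqrt(2)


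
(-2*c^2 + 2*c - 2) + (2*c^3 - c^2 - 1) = 2*c^3 - 3*c^2 + 2*c - 3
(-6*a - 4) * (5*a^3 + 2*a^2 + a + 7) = -30*a^4 - 32*a^3 - 14*a^2 - 46*a - 28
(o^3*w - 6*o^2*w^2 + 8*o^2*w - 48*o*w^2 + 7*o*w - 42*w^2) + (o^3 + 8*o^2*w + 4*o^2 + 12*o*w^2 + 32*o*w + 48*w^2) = o^3*w + o^3 - 6*o^2*w^2 + 16*o^2*w + 4*o^2 - 36*o*w^2 + 39*o*w + 6*w^2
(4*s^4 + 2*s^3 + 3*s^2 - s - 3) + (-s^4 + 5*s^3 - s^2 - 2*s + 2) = 3*s^4 + 7*s^3 + 2*s^2 - 3*s - 1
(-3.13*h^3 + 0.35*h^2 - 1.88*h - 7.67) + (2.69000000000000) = -3.13*h^3 + 0.35*h^2 - 1.88*h - 4.98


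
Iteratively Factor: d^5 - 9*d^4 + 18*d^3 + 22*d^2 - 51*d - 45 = (d - 3)*(d^4 - 6*d^3 + 22*d + 15) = (d - 3)*(d + 1)*(d^3 - 7*d^2 + 7*d + 15) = (d - 5)*(d - 3)*(d + 1)*(d^2 - 2*d - 3) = (d - 5)*(d - 3)^2*(d + 1)*(d + 1)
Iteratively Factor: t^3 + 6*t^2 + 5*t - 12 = (t + 4)*(t^2 + 2*t - 3) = (t + 3)*(t + 4)*(t - 1)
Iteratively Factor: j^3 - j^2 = (j)*(j^2 - j) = j^2*(j - 1)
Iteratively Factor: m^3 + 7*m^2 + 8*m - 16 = (m + 4)*(m^2 + 3*m - 4) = (m - 1)*(m + 4)*(m + 4)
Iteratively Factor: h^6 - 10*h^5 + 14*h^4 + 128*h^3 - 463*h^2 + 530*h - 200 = (h - 1)*(h^5 - 9*h^4 + 5*h^3 + 133*h^2 - 330*h + 200) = (h - 2)*(h - 1)*(h^4 - 7*h^3 - 9*h^2 + 115*h - 100) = (h - 2)*(h - 1)^2*(h^3 - 6*h^2 - 15*h + 100) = (h - 5)*(h - 2)*(h - 1)^2*(h^2 - h - 20) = (h - 5)*(h - 2)*(h - 1)^2*(h + 4)*(h - 5)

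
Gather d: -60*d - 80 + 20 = -60*d - 60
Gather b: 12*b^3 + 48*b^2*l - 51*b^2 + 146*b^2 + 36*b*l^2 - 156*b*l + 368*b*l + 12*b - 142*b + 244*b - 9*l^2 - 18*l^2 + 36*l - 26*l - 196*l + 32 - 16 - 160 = 12*b^3 + b^2*(48*l + 95) + b*(36*l^2 + 212*l + 114) - 27*l^2 - 186*l - 144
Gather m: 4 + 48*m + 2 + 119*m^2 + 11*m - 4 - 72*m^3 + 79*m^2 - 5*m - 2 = -72*m^3 + 198*m^2 + 54*m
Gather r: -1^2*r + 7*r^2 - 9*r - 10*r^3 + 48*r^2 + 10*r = -10*r^3 + 55*r^2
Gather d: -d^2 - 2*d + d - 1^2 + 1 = -d^2 - d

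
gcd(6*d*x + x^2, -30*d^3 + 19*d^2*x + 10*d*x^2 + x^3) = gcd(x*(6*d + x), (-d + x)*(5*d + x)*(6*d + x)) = 6*d + x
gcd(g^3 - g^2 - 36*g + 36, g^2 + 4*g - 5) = g - 1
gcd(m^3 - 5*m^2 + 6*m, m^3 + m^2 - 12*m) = m^2 - 3*m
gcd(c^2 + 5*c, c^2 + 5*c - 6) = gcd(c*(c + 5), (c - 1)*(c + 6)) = 1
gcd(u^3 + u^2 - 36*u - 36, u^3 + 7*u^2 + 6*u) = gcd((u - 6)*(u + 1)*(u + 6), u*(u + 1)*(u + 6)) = u^2 + 7*u + 6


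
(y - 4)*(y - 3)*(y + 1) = y^3 - 6*y^2 + 5*y + 12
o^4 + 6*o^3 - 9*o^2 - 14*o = o*(o - 2)*(o + 1)*(o + 7)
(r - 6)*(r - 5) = r^2 - 11*r + 30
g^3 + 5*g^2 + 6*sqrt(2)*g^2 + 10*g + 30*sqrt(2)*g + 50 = (g + 5)*(g + sqrt(2))*(g + 5*sqrt(2))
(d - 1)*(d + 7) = d^2 + 6*d - 7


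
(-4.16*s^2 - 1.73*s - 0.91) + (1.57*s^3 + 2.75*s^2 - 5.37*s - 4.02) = 1.57*s^3 - 1.41*s^2 - 7.1*s - 4.93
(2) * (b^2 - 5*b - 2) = 2*b^2 - 10*b - 4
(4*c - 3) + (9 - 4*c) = 6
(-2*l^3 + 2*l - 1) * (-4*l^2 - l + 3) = 8*l^5 + 2*l^4 - 14*l^3 + 2*l^2 + 7*l - 3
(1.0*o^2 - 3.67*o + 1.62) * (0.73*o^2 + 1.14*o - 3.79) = 0.73*o^4 - 1.5391*o^3 - 6.7912*o^2 + 15.7561*o - 6.1398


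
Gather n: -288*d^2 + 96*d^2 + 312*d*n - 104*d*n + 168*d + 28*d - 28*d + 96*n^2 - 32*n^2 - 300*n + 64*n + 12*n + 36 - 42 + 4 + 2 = -192*d^2 + 168*d + 64*n^2 + n*(208*d - 224)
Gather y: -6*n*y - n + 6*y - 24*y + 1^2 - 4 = -n + y*(-6*n - 18) - 3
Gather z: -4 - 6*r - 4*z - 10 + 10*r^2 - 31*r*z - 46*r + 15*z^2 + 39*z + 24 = 10*r^2 - 52*r + 15*z^2 + z*(35 - 31*r) + 10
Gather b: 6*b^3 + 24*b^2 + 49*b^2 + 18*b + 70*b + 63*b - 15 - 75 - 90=6*b^3 + 73*b^2 + 151*b - 180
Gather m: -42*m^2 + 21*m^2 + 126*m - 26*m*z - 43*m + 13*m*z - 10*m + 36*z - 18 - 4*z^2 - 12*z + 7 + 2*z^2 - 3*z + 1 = -21*m^2 + m*(73 - 13*z) - 2*z^2 + 21*z - 10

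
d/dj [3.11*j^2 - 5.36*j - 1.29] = 6.22*j - 5.36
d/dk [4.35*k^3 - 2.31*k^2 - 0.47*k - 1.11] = 13.05*k^2 - 4.62*k - 0.47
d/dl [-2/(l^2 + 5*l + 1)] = 2*(2*l + 5)/(l^2 + 5*l + 1)^2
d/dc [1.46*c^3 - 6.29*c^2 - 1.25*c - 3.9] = 4.38*c^2 - 12.58*c - 1.25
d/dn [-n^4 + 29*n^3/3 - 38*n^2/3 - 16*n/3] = -4*n^3 + 29*n^2 - 76*n/3 - 16/3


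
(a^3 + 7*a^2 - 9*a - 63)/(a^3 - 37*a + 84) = (a + 3)/(a - 4)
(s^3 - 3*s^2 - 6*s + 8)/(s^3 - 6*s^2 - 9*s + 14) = (s - 4)/(s - 7)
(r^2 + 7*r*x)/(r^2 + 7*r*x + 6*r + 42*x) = r/(r + 6)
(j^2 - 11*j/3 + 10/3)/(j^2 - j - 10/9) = 3*(j - 2)/(3*j + 2)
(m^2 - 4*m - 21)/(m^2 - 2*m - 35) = (m + 3)/(m + 5)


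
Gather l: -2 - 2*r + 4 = 2 - 2*r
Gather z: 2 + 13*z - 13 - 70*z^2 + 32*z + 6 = -70*z^2 + 45*z - 5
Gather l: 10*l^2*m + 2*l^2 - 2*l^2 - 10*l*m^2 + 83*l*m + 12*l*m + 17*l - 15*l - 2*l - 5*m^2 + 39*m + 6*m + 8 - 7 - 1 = 10*l^2*m + l*(-10*m^2 + 95*m) - 5*m^2 + 45*m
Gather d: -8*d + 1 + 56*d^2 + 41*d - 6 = 56*d^2 + 33*d - 5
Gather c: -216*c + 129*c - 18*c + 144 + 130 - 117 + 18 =175 - 105*c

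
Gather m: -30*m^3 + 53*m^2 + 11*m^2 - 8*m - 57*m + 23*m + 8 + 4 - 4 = -30*m^3 + 64*m^2 - 42*m + 8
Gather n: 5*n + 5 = 5*n + 5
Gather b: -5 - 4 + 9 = 0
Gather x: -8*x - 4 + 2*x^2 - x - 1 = 2*x^2 - 9*x - 5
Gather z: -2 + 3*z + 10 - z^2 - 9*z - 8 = -z^2 - 6*z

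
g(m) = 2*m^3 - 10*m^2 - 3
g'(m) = 6*m^2 - 20*m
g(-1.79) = -46.51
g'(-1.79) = 55.02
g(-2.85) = -130.52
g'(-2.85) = 105.74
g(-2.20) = -72.70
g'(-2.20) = 73.04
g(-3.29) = -182.46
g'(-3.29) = 130.74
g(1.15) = -13.18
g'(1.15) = -15.06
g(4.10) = -33.26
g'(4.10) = 18.86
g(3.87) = -36.85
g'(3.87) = 12.46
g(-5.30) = -581.65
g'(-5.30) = 274.54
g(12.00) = 2013.00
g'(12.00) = 624.00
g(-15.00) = -9003.00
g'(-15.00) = 1650.00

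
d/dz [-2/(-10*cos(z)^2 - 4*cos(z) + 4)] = 2*(5*cos(z) + 1)*sin(z)/(5*cos(z)^2 + 2*cos(z) - 2)^2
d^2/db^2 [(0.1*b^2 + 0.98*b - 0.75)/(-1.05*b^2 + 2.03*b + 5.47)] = (-1.11022302462516e-16*b^4 - 2.5872*b^3 + 1.51514999999999*b^2 - 43.36353*b + 30.576456)/(1.157625*b^6 - 6.714225*b^5 - 5.11119*b^4 + 61.590403*b^3 + 26.626866*b^2 - 182.218281*b - 163.667323)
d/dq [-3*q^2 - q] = -6*q - 1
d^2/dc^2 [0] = 0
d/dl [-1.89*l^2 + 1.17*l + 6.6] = 1.17 - 3.78*l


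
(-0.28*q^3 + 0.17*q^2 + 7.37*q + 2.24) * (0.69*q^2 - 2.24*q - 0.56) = -0.1932*q^5 + 0.7445*q^4 + 4.8613*q^3 - 15.0584*q^2 - 9.1448*q - 1.2544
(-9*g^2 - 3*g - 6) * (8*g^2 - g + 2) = -72*g^4 - 15*g^3 - 63*g^2 - 12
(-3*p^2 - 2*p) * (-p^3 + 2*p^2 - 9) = 3*p^5 - 4*p^4 - 4*p^3 + 27*p^2 + 18*p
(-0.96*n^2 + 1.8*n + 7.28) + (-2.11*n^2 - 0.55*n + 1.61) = -3.07*n^2 + 1.25*n + 8.89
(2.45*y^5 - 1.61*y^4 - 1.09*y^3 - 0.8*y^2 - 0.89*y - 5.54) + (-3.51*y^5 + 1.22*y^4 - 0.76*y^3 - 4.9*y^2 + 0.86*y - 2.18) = -1.06*y^5 - 0.39*y^4 - 1.85*y^3 - 5.7*y^2 - 0.03*y - 7.72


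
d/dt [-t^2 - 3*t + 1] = -2*t - 3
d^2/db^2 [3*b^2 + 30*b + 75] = 6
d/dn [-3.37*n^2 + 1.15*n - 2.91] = 1.15 - 6.74*n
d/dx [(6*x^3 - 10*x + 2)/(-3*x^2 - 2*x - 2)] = 6*(-3*x^4 - 4*x^3 - 11*x^2 + 2*x + 4)/(9*x^4 + 12*x^3 + 16*x^2 + 8*x + 4)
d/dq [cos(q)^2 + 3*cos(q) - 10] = -(2*cos(q) + 3)*sin(q)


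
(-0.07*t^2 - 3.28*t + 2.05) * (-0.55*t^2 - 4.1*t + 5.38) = 0.0385*t^4 + 2.091*t^3 + 11.9439*t^2 - 26.0514*t + 11.029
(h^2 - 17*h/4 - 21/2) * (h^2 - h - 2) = h^4 - 21*h^3/4 - 33*h^2/4 + 19*h + 21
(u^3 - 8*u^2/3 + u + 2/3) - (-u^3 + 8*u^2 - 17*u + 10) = 2*u^3 - 32*u^2/3 + 18*u - 28/3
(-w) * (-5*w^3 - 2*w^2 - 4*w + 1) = 5*w^4 + 2*w^3 + 4*w^2 - w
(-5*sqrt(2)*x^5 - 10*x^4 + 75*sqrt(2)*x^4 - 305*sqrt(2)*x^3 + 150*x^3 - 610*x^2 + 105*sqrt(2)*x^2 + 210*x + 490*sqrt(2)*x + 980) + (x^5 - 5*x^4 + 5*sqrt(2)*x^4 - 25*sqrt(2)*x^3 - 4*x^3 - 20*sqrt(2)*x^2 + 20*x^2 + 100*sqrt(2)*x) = -5*sqrt(2)*x^5 + x^5 - 15*x^4 + 80*sqrt(2)*x^4 - 330*sqrt(2)*x^3 + 146*x^3 - 590*x^2 + 85*sqrt(2)*x^2 + 210*x + 590*sqrt(2)*x + 980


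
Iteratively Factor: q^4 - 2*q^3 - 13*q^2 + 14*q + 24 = (q - 4)*(q^3 + 2*q^2 - 5*q - 6) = (q - 4)*(q + 1)*(q^2 + q - 6) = (q - 4)*(q + 1)*(q + 3)*(q - 2)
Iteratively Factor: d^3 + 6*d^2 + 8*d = (d)*(d^2 + 6*d + 8) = d*(d + 4)*(d + 2)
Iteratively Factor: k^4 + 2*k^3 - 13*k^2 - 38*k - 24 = (k + 1)*(k^3 + k^2 - 14*k - 24) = (k + 1)*(k + 3)*(k^2 - 2*k - 8) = (k + 1)*(k + 2)*(k + 3)*(k - 4)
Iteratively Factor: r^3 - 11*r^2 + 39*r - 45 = (r - 3)*(r^2 - 8*r + 15) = (r - 3)^2*(r - 5)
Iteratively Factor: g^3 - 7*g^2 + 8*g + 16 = (g - 4)*(g^2 - 3*g - 4) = (g - 4)^2*(g + 1)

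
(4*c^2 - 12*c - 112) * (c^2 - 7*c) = 4*c^4 - 40*c^3 - 28*c^2 + 784*c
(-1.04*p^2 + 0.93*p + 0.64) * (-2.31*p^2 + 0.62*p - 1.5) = 2.4024*p^4 - 2.7931*p^3 + 0.6582*p^2 - 0.9982*p - 0.96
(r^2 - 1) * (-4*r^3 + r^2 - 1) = -4*r^5 + r^4 + 4*r^3 - 2*r^2 + 1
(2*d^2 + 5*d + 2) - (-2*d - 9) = 2*d^2 + 7*d + 11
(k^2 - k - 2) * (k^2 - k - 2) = k^4 - 2*k^3 - 3*k^2 + 4*k + 4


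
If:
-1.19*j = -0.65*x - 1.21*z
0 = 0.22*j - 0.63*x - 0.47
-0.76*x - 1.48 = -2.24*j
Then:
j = 0.46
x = -0.58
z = 0.77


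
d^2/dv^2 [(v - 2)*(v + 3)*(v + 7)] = 6*v + 16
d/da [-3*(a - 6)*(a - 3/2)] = 45/2 - 6*a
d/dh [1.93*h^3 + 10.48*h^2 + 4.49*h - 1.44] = 5.79*h^2 + 20.96*h + 4.49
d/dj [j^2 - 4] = 2*j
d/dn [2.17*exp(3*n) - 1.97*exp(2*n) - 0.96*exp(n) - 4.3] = (6.51*exp(2*n) - 3.94*exp(n) - 0.96)*exp(n)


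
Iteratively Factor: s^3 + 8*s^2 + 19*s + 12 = (s + 1)*(s^2 + 7*s + 12) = (s + 1)*(s + 4)*(s + 3)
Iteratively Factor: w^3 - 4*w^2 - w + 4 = (w - 4)*(w^2 - 1) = (w - 4)*(w - 1)*(w + 1)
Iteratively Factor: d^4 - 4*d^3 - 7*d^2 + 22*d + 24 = (d + 2)*(d^3 - 6*d^2 + 5*d + 12) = (d - 4)*(d + 2)*(d^2 - 2*d - 3) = (d - 4)*(d + 1)*(d + 2)*(d - 3)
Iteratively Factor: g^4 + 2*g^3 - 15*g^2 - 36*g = (g + 3)*(g^3 - g^2 - 12*g) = (g + 3)^2*(g^2 - 4*g) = g*(g + 3)^2*(g - 4)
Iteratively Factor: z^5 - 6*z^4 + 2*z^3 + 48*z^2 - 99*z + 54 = (z - 3)*(z^4 - 3*z^3 - 7*z^2 + 27*z - 18) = (z - 3)*(z - 2)*(z^3 - z^2 - 9*z + 9) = (z - 3)*(z - 2)*(z + 3)*(z^2 - 4*z + 3) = (z - 3)*(z - 2)*(z - 1)*(z + 3)*(z - 3)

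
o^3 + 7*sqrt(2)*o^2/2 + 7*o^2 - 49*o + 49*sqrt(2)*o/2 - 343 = (o + 7)*(o - 7*sqrt(2)/2)*(o + 7*sqrt(2))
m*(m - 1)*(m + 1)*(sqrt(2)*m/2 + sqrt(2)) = sqrt(2)*m^4/2 + sqrt(2)*m^3 - sqrt(2)*m^2/2 - sqrt(2)*m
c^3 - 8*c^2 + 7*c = c*(c - 7)*(c - 1)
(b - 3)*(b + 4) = b^2 + b - 12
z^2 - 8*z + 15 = (z - 5)*(z - 3)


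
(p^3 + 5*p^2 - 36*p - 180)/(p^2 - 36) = p + 5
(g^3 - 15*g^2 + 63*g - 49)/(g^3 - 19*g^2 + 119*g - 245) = (g - 1)/(g - 5)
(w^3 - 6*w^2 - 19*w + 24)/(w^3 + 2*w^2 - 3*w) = (w - 8)/w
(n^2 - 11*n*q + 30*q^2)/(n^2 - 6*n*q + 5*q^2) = (-n + 6*q)/(-n + q)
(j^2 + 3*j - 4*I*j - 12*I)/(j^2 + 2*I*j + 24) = (j + 3)/(j + 6*I)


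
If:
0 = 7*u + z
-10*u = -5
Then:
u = 1/2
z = -7/2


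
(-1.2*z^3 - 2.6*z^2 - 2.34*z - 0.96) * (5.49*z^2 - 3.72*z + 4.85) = -6.588*z^5 - 9.81*z^4 - 8.9946*z^3 - 9.1756*z^2 - 7.7778*z - 4.656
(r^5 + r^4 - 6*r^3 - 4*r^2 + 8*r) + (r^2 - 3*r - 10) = r^5 + r^4 - 6*r^3 - 3*r^2 + 5*r - 10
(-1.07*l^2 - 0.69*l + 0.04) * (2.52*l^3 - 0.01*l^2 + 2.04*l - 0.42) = -2.6964*l^5 - 1.7281*l^4 - 2.0751*l^3 - 0.9586*l^2 + 0.3714*l - 0.0168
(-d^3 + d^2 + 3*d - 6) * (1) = -d^3 + d^2 + 3*d - 6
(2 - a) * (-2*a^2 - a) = 2*a^3 - 3*a^2 - 2*a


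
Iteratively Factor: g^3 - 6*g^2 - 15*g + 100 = (g - 5)*(g^2 - g - 20) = (g - 5)^2*(g + 4)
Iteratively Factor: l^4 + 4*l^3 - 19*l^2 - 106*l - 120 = (l + 4)*(l^3 - 19*l - 30) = (l - 5)*(l + 4)*(l^2 + 5*l + 6) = (l - 5)*(l + 3)*(l + 4)*(l + 2)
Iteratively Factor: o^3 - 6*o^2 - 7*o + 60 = (o - 4)*(o^2 - 2*o - 15) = (o - 5)*(o - 4)*(o + 3)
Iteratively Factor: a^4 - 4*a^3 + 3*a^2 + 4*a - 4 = (a - 1)*(a^3 - 3*a^2 + 4) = (a - 2)*(a - 1)*(a^2 - a - 2) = (a - 2)^2*(a - 1)*(a + 1)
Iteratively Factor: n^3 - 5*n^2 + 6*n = (n - 2)*(n^2 - 3*n) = n*(n - 2)*(n - 3)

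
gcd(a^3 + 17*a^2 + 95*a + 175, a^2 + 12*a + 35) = a^2 + 12*a + 35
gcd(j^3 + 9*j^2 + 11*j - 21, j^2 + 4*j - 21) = j + 7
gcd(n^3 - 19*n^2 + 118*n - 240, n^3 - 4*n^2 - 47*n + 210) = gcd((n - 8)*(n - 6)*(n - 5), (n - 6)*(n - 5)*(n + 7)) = n^2 - 11*n + 30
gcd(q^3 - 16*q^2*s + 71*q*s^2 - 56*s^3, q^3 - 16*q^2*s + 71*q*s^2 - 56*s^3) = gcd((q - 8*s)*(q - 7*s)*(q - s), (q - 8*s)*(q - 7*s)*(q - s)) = q^3 - 16*q^2*s + 71*q*s^2 - 56*s^3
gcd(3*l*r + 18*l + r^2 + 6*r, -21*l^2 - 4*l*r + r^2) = 3*l + r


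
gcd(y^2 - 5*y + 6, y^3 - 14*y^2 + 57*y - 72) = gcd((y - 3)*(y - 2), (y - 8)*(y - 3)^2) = y - 3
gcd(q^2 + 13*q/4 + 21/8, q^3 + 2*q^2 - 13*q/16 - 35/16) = q + 7/4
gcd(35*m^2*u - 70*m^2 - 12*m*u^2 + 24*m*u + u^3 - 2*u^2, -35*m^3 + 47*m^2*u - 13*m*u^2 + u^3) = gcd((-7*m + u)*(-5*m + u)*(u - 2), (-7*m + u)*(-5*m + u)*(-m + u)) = 35*m^2 - 12*m*u + u^2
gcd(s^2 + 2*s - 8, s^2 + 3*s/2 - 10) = s + 4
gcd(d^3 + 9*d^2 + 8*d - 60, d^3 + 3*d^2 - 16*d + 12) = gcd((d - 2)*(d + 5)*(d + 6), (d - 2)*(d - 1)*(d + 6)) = d^2 + 4*d - 12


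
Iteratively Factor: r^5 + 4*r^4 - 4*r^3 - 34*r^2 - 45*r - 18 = (r + 2)*(r^4 + 2*r^3 - 8*r^2 - 18*r - 9) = (r - 3)*(r + 2)*(r^3 + 5*r^2 + 7*r + 3) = (r - 3)*(r + 1)*(r + 2)*(r^2 + 4*r + 3) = (r - 3)*(r + 1)^2*(r + 2)*(r + 3)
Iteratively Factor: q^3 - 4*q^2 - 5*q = (q)*(q^2 - 4*q - 5) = q*(q + 1)*(q - 5)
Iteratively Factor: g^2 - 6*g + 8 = (g - 4)*(g - 2)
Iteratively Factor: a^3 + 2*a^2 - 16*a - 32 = (a - 4)*(a^2 + 6*a + 8) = (a - 4)*(a + 2)*(a + 4)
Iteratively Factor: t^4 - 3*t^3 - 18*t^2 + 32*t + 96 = (t - 4)*(t^3 + t^2 - 14*t - 24) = (t - 4)*(t + 3)*(t^2 - 2*t - 8) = (t - 4)^2*(t + 3)*(t + 2)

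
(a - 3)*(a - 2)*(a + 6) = a^3 + a^2 - 24*a + 36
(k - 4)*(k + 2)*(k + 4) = k^3 + 2*k^2 - 16*k - 32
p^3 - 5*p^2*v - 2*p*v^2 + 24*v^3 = (p - 4*v)*(p - 3*v)*(p + 2*v)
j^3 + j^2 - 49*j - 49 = (j - 7)*(j + 1)*(j + 7)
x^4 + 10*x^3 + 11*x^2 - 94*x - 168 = (x - 3)*(x + 2)*(x + 4)*(x + 7)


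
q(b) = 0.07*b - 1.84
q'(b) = 0.0700000000000000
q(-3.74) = -2.10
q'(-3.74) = 0.07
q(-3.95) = -2.12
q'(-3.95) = 0.07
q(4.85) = -1.50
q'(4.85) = 0.07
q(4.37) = -1.53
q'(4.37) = 0.07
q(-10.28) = -2.56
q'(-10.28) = 0.07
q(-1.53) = -1.95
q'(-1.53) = 0.07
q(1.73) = -1.72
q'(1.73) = 0.07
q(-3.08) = -2.06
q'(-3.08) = 0.07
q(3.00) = -1.63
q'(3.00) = 0.07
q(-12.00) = -2.68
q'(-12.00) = 0.07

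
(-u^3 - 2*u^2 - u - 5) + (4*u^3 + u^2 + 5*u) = 3*u^3 - u^2 + 4*u - 5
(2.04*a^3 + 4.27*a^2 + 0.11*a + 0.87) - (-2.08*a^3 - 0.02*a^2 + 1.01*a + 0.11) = 4.12*a^3 + 4.29*a^2 - 0.9*a + 0.76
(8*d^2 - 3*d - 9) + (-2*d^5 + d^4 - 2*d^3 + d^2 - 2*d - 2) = -2*d^5 + d^4 - 2*d^3 + 9*d^2 - 5*d - 11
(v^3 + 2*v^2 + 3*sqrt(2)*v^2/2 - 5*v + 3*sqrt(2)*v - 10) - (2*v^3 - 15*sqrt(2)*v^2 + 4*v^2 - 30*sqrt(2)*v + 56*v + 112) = -v^3 - 2*v^2 + 33*sqrt(2)*v^2/2 - 61*v + 33*sqrt(2)*v - 122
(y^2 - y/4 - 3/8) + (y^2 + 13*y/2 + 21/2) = 2*y^2 + 25*y/4 + 81/8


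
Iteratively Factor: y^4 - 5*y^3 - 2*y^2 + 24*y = (y - 4)*(y^3 - y^2 - 6*y) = y*(y - 4)*(y^2 - y - 6) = y*(y - 4)*(y - 3)*(y + 2)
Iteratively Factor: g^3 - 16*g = (g - 4)*(g^2 + 4*g) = (g - 4)*(g + 4)*(g)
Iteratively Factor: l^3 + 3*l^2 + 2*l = (l + 1)*(l^2 + 2*l) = (l + 1)*(l + 2)*(l)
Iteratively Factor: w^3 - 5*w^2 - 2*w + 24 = (w - 3)*(w^2 - 2*w - 8) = (w - 3)*(w + 2)*(w - 4)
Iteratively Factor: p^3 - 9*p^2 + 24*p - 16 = (p - 1)*(p^2 - 8*p + 16) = (p - 4)*(p - 1)*(p - 4)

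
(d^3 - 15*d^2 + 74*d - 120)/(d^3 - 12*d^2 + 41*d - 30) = (d - 4)/(d - 1)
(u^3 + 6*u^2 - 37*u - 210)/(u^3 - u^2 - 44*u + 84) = (u + 5)/(u - 2)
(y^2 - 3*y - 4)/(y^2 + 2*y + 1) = (y - 4)/(y + 1)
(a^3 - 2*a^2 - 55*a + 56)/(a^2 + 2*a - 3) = (a^2 - a - 56)/(a + 3)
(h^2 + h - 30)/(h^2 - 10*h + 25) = (h + 6)/(h - 5)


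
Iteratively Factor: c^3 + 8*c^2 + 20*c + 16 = (c + 2)*(c^2 + 6*c + 8) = (c + 2)*(c + 4)*(c + 2)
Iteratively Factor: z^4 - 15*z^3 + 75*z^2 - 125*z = (z - 5)*(z^3 - 10*z^2 + 25*z) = z*(z - 5)*(z^2 - 10*z + 25) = z*(z - 5)^2*(z - 5)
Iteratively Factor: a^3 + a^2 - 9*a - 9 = (a + 3)*(a^2 - 2*a - 3) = (a - 3)*(a + 3)*(a + 1)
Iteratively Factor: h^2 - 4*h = (h - 4)*(h)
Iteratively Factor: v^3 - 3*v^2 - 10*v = (v + 2)*(v^2 - 5*v) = v*(v + 2)*(v - 5)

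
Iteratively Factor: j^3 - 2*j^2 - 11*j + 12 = (j - 1)*(j^2 - j - 12) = (j - 4)*(j - 1)*(j + 3)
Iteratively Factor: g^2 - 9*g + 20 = (g - 5)*(g - 4)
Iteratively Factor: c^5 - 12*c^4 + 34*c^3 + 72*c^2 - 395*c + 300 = (c - 4)*(c^4 - 8*c^3 + 2*c^2 + 80*c - 75) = (c - 4)*(c - 1)*(c^3 - 7*c^2 - 5*c + 75) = (c - 5)*(c - 4)*(c - 1)*(c^2 - 2*c - 15) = (c - 5)^2*(c - 4)*(c - 1)*(c + 3)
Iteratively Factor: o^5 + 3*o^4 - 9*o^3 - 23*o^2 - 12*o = (o - 3)*(o^4 + 6*o^3 + 9*o^2 + 4*o) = o*(o - 3)*(o^3 + 6*o^2 + 9*o + 4) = o*(o - 3)*(o + 4)*(o^2 + 2*o + 1) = o*(o - 3)*(o + 1)*(o + 4)*(o + 1)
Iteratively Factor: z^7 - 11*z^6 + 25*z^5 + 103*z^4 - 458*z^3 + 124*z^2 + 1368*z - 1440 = (z + 2)*(z^6 - 13*z^5 + 51*z^4 + z^3 - 460*z^2 + 1044*z - 720) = (z - 5)*(z + 2)*(z^5 - 8*z^4 + 11*z^3 + 56*z^2 - 180*z + 144) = (z - 5)*(z - 2)*(z + 2)*(z^4 - 6*z^3 - z^2 + 54*z - 72) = (z - 5)*(z - 2)^2*(z + 2)*(z^3 - 4*z^2 - 9*z + 36) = (z - 5)*(z - 3)*(z - 2)^2*(z + 2)*(z^2 - z - 12) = (z - 5)*(z - 4)*(z - 3)*(z - 2)^2*(z + 2)*(z + 3)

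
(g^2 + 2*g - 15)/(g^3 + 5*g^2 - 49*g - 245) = (g - 3)/(g^2 - 49)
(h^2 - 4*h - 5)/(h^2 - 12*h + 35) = (h + 1)/(h - 7)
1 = 1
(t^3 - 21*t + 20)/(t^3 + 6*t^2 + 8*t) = (t^3 - 21*t + 20)/(t*(t^2 + 6*t + 8))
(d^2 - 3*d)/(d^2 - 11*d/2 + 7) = 2*d*(d - 3)/(2*d^2 - 11*d + 14)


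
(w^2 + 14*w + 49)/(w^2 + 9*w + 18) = (w^2 + 14*w + 49)/(w^2 + 9*w + 18)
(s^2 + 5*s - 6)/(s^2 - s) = (s + 6)/s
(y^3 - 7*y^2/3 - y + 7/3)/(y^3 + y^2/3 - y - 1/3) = (3*y - 7)/(3*y + 1)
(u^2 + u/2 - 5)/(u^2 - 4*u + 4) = (u + 5/2)/(u - 2)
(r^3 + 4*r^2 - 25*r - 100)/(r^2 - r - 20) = r + 5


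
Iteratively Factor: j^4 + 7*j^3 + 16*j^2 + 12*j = (j + 3)*(j^3 + 4*j^2 + 4*j) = (j + 2)*(j + 3)*(j^2 + 2*j) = j*(j + 2)*(j + 3)*(j + 2)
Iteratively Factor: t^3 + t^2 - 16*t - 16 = (t - 4)*(t^2 + 5*t + 4) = (t - 4)*(t + 4)*(t + 1)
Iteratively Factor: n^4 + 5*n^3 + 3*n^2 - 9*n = (n + 3)*(n^3 + 2*n^2 - 3*n) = (n + 3)^2*(n^2 - n) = n*(n + 3)^2*(n - 1)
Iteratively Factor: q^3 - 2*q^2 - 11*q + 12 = (q + 3)*(q^2 - 5*q + 4) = (q - 1)*(q + 3)*(q - 4)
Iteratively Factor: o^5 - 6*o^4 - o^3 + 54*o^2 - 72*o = (o)*(o^4 - 6*o^3 - o^2 + 54*o - 72) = o*(o - 3)*(o^3 - 3*o^2 - 10*o + 24) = o*(o - 3)*(o - 2)*(o^2 - o - 12) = o*(o - 4)*(o - 3)*(o - 2)*(o + 3)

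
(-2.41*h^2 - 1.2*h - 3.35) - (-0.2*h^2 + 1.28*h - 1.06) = -2.21*h^2 - 2.48*h - 2.29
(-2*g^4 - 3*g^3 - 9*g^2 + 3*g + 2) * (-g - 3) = 2*g^5 + 9*g^4 + 18*g^3 + 24*g^2 - 11*g - 6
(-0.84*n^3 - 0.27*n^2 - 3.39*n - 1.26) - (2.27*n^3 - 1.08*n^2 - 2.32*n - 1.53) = -3.11*n^3 + 0.81*n^2 - 1.07*n + 0.27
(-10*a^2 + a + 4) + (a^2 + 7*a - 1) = -9*a^2 + 8*a + 3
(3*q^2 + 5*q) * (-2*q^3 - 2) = -6*q^5 - 10*q^4 - 6*q^2 - 10*q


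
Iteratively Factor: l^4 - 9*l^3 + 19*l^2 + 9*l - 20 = (l - 5)*(l^3 - 4*l^2 - l + 4) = (l - 5)*(l + 1)*(l^2 - 5*l + 4) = (l - 5)*(l - 1)*(l + 1)*(l - 4)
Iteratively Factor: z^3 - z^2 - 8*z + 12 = (z - 2)*(z^2 + z - 6) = (z - 2)*(z + 3)*(z - 2)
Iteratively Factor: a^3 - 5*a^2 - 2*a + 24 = (a + 2)*(a^2 - 7*a + 12) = (a - 3)*(a + 2)*(a - 4)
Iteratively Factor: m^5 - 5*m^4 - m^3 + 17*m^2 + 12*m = (m)*(m^4 - 5*m^3 - m^2 + 17*m + 12) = m*(m - 4)*(m^3 - m^2 - 5*m - 3) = m*(m - 4)*(m + 1)*(m^2 - 2*m - 3) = m*(m - 4)*(m - 3)*(m + 1)*(m + 1)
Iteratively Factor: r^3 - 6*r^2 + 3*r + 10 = (r - 2)*(r^2 - 4*r - 5) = (r - 2)*(r + 1)*(r - 5)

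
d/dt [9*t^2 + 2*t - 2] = 18*t + 2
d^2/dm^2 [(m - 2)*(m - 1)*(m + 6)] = 6*m + 6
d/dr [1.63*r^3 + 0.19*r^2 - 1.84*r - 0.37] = 4.89*r^2 + 0.38*r - 1.84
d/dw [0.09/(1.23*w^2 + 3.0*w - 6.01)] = (-0.2214*w - 0.27)/(1.23*w^2 + 3.0*w - 6.01)^2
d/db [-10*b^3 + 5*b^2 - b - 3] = -30*b^2 + 10*b - 1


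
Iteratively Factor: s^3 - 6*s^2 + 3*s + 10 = (s - 5)*(s^2 - s - 2) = (s - 5)*(s + 1)*(s - 2)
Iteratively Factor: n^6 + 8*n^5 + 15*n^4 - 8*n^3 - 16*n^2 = (n + 4)*(n^5 + 4*n^4 - n^3 - 4*n^2) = n*(n + 4)*(n^4 + 4*n^3 - n^2 - 4*n) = n*(n + 4)^2*(n^3 - n) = n*(n + 1)*(n + 4)^2*(n^2 - n) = n^2*(n + 1)*(n + 4)^2*(n - 1)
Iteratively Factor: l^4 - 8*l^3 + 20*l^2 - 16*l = (l - 4)*(l^3 - 4*l^2 + 4*l) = (l - 4)*(l - 2)*(l^2 - 2*l) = l*(l - 4)*(l - 2)*(l - 2)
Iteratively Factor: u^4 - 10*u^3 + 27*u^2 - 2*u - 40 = (u - 5)*(u^3 - 5*u^2 + 2*u + 8) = (u - 5)*(u + 1)*(u^2 - 6*u + 8) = (u - 5)*(u - 2)*(u + 1)*(u - 4)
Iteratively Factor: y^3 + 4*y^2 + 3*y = (y)*(y^2 + 4*y + 3) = y*(y + 1)*(y + 3)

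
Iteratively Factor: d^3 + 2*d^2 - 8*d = (d + 4)*(d^2 - 2*d) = (d - 2)*(d + 4)*(d)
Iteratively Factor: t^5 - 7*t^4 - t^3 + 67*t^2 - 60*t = (t - 5)*(t^4 - 2*t^3 - 11*t^2 + 12*t) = (t - 5)*(t + 3)*(t^3 - 5*t^2 + 4*t) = (t - 5)*(t - 4)*(t + 3)*(t^2 - t) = (t - 5)*(t - 4)*(t - 1)*(t + 3)*(t)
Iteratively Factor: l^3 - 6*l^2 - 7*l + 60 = (l - 5)*(l^2 - l - 12) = (l - 5)*(l - 4)*(l + 3)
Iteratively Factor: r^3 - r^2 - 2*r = (r)*(r^2 - r - 2) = r*(r - 2)*(r + 1)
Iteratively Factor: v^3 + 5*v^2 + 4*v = (v)*(v^2 + 5*v + 4) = v*(v + 1)*(v + 4)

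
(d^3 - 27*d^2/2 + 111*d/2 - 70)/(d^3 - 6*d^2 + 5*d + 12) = (2*d^2 - 19*d + 35)/(2*(d^2 - 2*d - 3))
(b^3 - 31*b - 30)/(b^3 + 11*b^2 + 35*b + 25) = (b - 6)/(b + 5)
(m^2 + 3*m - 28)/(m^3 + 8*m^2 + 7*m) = (m - 4)/(m*(m + 1))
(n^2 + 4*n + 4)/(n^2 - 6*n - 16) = (n + 2)/(n - 8)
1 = 1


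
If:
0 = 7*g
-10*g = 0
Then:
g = 0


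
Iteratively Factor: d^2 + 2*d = (d + 2)*(d)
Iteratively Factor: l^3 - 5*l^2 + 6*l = (l - 3)*(l^2 - 2*l) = l*(l - 3)*(l - 2)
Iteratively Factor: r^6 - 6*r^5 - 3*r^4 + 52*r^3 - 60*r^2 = (r - 2)*(r^5 - 4*r^4 - 11*r^3 + 30*r^2) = (r - 2)*(r + 3)*(r^4 - 7*r^3 + 10*r^2) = r*(r - 2)*(r + 3)*(r^3 - 7*r^2 + 10*r) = r*(r - 2)^2*(r + 3)*(r^2 - 5*r) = r^2*(r - 2)^2*(r + 3)*(r - 5)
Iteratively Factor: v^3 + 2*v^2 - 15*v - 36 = (v + 3)*(v^2 - v - 12) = (v + 3)^2*(v - 4)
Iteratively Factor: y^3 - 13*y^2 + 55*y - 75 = (y - 3)*(y^2 - 10*y + 25) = (y - 5)*(y - 3)*(y - 5)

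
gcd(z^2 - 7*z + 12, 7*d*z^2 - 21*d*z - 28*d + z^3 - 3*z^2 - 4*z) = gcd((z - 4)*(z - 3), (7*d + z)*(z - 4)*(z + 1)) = z - 4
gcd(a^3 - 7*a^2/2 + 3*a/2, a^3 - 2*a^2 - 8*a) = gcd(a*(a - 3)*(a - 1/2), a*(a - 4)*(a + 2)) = a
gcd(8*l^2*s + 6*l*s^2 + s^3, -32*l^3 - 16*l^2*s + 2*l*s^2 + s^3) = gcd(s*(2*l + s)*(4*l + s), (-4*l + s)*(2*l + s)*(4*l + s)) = 8*l^2 + 6*l*s + s^2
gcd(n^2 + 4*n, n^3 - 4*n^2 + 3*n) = n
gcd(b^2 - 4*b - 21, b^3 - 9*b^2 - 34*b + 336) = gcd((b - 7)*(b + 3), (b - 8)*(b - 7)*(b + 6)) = b - 7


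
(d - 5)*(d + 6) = d^2 + d - 30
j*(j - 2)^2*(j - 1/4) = j^4 - 17*j^3/4 + 5*j^2 - j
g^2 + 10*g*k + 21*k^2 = (g + 3*k)*(g + 7*k)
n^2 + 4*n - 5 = (n - 1)*(n + 5)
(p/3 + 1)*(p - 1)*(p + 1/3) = p^3/3 + 7*p^2/9 - 7*p/9 - 1/3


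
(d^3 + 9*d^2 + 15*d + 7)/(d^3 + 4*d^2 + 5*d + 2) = (d + 7)/(d + 2)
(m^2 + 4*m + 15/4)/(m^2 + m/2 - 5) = (m + 3/2)/(m - 2)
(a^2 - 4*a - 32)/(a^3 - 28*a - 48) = (a - 8)/(a^2 - 4*a - 12)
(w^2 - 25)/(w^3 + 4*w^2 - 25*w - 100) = 1/(w + 4)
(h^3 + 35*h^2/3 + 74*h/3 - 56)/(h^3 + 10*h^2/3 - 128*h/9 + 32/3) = 3*(h + 7)/(3*h - 4)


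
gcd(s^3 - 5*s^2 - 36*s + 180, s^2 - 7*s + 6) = s - 6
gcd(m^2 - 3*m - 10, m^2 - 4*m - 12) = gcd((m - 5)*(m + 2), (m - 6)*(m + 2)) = m + 2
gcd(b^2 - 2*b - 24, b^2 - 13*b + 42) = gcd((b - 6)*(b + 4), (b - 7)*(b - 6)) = b - 6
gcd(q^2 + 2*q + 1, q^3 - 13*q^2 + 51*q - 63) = 1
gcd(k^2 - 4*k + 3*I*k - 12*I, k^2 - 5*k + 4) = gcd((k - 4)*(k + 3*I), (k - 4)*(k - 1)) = k - 4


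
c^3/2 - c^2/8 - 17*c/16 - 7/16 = (c/2 + 1/4)*(c - 7/4)*(c + 1)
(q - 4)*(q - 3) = q^2 - 7*q + 12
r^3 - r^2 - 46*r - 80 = (r - 8)*(r + 2)*(r + 5)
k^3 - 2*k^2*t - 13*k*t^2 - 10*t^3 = (k - 5*t)*(k + t)*(k + 2*t)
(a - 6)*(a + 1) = a^2 - 5*a - 6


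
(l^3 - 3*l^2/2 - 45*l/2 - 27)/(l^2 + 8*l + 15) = (l^2 - 9*l/2 - 9)/(l + 5)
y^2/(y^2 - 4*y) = y/(y - 4)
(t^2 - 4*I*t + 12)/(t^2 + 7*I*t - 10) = (t - 6*I)/(t + 5*I)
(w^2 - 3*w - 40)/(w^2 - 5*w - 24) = (w + 5)/(w + 3)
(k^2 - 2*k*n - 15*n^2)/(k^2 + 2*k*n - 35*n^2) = (k + 3*n)/(k + 7*n)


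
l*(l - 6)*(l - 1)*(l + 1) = l^4 - 6*l^3 - l^2 + 6*l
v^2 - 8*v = v*(v - 8)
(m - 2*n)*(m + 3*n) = m^2 + m*n - 6*n^2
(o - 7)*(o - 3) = o^2 - 10*o + 21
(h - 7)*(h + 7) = h^2 - 49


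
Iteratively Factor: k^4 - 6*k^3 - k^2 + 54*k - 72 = (k - 3)*(k^3 - 3*k^2 - 10*k + 24) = (k - 4)*(k - 3)*(k^2 + k - 6) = (k - 4)*(k - 3)*(k + 3)*(k - 2)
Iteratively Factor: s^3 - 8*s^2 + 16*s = (s - 4)*(s^2 - 4*s) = s*(s - 4)*(s - 4)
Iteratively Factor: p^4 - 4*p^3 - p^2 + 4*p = (p - 1)*(p^3 - 3*p^2 - 4*p) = (p - 4)*(p - 1)*(p^2 + p) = p*(p - 4)*(p - 1)*(p + 1)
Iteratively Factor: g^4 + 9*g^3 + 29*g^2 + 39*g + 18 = (g + 1)*(g^3 + 8*g^2 + 21*g + 18) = (g + 1)*(g + 2)*(g^2 + 6*g + 9) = (g + 1)*(g + 2)*(g + 3)*(g + 3)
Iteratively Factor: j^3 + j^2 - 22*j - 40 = (j + 4)*(j^2 - 3*j - 10) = (j - 5)*(j + 4)*(j + 2)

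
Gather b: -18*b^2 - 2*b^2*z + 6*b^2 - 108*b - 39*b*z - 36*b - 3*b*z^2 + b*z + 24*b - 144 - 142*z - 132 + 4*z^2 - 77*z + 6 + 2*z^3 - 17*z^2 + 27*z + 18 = b^2*(-2*z - 12) + b*(-3*z^2 - 38*z - 120) + 2*z^3 - 13*z^2 - 192*z - 252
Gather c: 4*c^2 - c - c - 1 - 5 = 4*c^2 - 2*c - 6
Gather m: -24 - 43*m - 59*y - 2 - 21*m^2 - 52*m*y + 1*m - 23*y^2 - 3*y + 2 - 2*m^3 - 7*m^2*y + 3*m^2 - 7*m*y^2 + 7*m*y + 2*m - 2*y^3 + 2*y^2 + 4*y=-2*m^3 + m^2*(-7*y - 18) + m*(-7*y^2 - 45*y - 40) - 2*y^3 - 21*y^2 - 58*y - 24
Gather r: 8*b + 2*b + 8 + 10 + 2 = 10*b + 20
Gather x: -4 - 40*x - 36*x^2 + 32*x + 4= -36*x^2 - 8*x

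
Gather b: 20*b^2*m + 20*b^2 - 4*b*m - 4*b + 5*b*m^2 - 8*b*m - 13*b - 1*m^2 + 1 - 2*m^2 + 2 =b^2*(20*m + 20) + b*(5*m^2 - 12*m - 17) - 3*m^2 + 3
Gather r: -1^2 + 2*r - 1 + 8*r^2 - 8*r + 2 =8*r^2 - 6*r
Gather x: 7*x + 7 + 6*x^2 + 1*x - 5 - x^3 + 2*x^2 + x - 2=-x^3 + 8*x^2 + 9*x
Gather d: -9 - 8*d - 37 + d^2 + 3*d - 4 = d^2 - 5*d - 50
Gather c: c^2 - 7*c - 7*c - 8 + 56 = c^2 - 14*c + 48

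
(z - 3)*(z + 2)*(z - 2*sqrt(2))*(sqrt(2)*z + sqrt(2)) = sqrt(2)*z^4 - 4*z^3 - 7*sqrt(2)*z^2 - 6*sqrt(2)*z + 28*z + 24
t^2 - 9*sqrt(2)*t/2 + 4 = (t - 4*sqrt(2))*(t - sqrt(2)/2)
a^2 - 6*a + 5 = (a - 5)*(a - 1)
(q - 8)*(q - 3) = q^2 - 11*q + 24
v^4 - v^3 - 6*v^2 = v^2*(v - 3)*(v + 2)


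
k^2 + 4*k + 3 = (k + 1)*(k + 3)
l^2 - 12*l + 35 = (l - 7)*(l - 5)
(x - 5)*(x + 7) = x^2 + 2*x - 35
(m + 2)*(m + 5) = m^2 + 7*m + 10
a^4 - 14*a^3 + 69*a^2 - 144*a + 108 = (a - 6)*(a - 3)^2*(a - 2)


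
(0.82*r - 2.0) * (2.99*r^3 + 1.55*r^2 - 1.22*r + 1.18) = 2.4518*r^4 - 4.709*r^3 - 4.1004*r^2 + 3.4076*r - 2.36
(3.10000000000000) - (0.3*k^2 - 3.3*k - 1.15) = -0.3*k^2 + 3.3*k + 4.25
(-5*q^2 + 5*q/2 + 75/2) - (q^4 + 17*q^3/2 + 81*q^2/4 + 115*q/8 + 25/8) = -q^4 - 17*q^3/2 - 101*q^2/4 - 95*q/8 + 275/8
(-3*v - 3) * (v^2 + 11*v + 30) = -3*v^3 - 36*v^2 - 123*v - 90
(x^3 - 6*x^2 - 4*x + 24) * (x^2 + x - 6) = x^5 - 5*x^4 - 16*x^3 + 56*x^2 + 48*x - 144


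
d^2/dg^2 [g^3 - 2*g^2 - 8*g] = 6*g - 4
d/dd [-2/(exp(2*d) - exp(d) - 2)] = (4*exp(d) - 2)*exp(d)/(-exp(2*d) + exp(d) + 2)^2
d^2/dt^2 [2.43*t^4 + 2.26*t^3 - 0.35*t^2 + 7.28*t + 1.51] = 29.16*t^2 + 13.56*t - 0.7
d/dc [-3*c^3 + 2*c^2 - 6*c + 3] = -9*c^2 + 4*c - 6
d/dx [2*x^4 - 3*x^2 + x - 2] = 8*x^3 - 6*x + 1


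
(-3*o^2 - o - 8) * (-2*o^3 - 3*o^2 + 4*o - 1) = 6*o^5 + 11*o^4 + 7*o^3 + 23*o^2 - 31*o + 8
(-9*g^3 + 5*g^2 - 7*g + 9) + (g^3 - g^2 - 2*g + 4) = -8*g^3 + 4*g^2 - 9*g + 13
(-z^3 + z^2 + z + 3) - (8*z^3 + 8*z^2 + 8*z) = -9*z^3 - 7*z^2 - 7*z + 3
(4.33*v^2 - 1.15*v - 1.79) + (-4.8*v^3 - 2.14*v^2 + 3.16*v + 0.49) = -4.8*v^3 + 2.19*v^2 + 2.01*v - 1.3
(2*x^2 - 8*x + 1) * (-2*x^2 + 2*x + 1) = -4*x^4 + 20*x^3 - 16*x^2 - 6*x + 1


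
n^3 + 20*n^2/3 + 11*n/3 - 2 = (n - 1/3)*(n + 1)*(n + 6)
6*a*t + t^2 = t*(6*a + t)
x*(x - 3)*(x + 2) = x^3 - x^2 - 6*x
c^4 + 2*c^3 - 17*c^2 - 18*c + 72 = (c - 3)*(c - 2)*(c + 3)*(c + 4)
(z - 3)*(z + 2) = z^2 - z - 6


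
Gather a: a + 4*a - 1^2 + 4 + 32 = 5*a + 35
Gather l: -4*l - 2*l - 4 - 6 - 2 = -6*l - 12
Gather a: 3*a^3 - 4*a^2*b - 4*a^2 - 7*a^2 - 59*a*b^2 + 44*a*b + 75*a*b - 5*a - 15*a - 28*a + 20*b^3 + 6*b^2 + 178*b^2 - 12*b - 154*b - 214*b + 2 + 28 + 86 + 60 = 3*a^3 + a^2*(-4*b - 11) + a*(-59*b^2 + 119*b - 48) + 20*b^3 + 184*b^2 - 380*b + 176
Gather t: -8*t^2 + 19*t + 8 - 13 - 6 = -8*t^2 + 19*t - 11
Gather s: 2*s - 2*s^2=-2*s^2 + 2*s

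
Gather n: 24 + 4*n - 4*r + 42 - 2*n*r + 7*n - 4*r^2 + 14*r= n*(11 - 2*r) - 4*r^2 + 10*r + 66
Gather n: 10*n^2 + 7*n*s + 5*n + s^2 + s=10*n^2 + n*(7*s + 5) + s^2 + s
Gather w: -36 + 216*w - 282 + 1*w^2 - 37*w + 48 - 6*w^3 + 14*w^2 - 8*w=-6*w^3 + 15*w^2 + 171*w - 270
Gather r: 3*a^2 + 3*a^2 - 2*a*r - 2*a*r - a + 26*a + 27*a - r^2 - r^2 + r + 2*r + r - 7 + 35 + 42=6*a^2 + 52*a - 2*r^2 + r*(4 - 4*a) + 70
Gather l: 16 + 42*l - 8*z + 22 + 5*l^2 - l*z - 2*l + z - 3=5*l^2 + l*(40 - z) - 7*z + 35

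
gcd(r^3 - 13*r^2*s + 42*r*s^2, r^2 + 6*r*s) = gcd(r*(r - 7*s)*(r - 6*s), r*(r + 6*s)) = r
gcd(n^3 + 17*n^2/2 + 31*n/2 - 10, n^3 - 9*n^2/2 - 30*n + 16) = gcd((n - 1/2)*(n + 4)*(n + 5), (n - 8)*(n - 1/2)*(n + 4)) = n^2 + 7*n/2 - 2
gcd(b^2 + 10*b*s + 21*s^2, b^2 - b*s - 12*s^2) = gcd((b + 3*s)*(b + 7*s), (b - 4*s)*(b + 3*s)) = b + 3*s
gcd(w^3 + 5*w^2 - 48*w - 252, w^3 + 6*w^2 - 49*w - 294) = w^2 - w - 42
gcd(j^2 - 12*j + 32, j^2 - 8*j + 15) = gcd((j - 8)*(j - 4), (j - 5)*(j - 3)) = 1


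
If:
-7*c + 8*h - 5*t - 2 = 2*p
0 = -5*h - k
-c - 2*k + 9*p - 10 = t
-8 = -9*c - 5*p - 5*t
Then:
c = 218/259 - 125*t/259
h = 44*t/259 + 261/259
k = -220*t/259 - 1305/259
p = 22/259 - 34*t/259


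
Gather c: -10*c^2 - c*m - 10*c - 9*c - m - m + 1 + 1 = -10*c^2 + c*(-m - 19) - 2*m + 2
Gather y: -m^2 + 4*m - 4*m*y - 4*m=-m^2 - 4*m*y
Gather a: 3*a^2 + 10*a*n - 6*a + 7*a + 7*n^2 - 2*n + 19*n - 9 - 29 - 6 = 3*a^2 + a*(10*n + 1) + 7*n^2 + 17*n - 44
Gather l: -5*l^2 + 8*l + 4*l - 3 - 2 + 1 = -5*l^2 + 12*l - 4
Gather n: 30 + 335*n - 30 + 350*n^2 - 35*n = 350*n^2 + 300*n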